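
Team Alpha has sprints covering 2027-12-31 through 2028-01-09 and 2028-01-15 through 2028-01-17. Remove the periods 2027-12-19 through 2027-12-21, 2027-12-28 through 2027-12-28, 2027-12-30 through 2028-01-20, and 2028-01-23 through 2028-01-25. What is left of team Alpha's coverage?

none

2027-12-31 through 2028-01-09: fully covered by B → removed.
2028-01-15 through 2028-01-17: fully covered by B → removed.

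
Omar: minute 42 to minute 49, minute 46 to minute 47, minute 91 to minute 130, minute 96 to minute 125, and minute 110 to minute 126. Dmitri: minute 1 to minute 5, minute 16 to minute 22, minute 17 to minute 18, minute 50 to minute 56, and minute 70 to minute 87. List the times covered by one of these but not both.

First set merges to minute 42 to minute 49, minute 91 to minute 130.
Second set merges to minute 1 to minute 5, minute 16 to minute 22, minute 50 to minute 56, minute 70 to minute 87.
Only in the first: minute 42 to minute 49, minute 91 to minute 130.
Only in the second: minute 1 to minute 5, minute 16 to minute 22, minute 50 to minute 56, minute 70 to minute 87.
Together these are the periods covered by exactly one.

minute 1 to minute 5, minute 16 to minute 22, minute 42 to minute 49, minute 50 to minute 56, minute 70 to minute 87, minute 91 to minute 130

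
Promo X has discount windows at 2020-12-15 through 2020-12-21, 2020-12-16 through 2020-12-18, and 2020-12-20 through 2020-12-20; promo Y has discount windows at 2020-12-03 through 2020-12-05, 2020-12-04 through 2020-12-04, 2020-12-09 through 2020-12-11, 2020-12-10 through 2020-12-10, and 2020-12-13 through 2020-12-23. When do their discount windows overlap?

2020-12-15 through 2020-12-21

A, merged: 2020-12-15 through 2020-12-21.
B, merged: 2020-12-03 through 2020-12-05, 2020-12-09 through 2020-12-11, 2020-12-13 through 2020-12-23.
2020-12-15 through 2020-12-21 meets the second set on 2020-12-15 through 2020-12-21.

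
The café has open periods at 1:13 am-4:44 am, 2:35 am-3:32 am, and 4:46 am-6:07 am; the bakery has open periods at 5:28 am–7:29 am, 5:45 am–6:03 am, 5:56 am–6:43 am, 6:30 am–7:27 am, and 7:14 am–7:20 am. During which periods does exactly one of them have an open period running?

A, merged: 1:13 am–4:44 am, 4:46 am–6:07 am.
B, merged: 5:28 am–7:29 am.
A but not B: 1:13 am–4:44 am, 4:46 am–5:28 am.
B but not A: 6:07 am–7:29 am.
Combining gives A △ B.

1:13 am–4:44 am, 4:46 am–5:28 am, 6:07 am–7:29 am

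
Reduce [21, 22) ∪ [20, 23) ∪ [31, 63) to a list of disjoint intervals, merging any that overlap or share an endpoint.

Sort by start: [20, 23), [21, 22), [31, 63).
[21, 22) overlaps/touches [20, 23) → extend to [20, 23).
[31, 63) is disjoint → start new block.

[20, 23) ∪ [31, 63)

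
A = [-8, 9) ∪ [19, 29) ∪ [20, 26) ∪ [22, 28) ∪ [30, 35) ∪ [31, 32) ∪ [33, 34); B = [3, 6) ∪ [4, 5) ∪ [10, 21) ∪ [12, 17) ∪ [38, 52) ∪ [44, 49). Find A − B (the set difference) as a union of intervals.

[-8, 3) ∪ [6, 9) ∪ [21, 29) ∪ [30, 35)

First set merges to [-8, 9), [19, 29), [30, 35).
Second set merges to [3, 6), [10, 21), [38, 52).
[-8, 9) \ B = [-8, 3), [6, 9).
[19, 29) \ B = [21, 29).
[30, 35): nothing removed.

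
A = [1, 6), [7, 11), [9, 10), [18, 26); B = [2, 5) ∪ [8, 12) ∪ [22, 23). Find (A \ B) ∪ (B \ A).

Merge the first list: [1, 6), [7, 11), [18, 26).
Only in the first: [1, 2), [5, 6), [7, 8), [18, 22), [23, 26).
Only in the second: [11, 12).
Together these are the periods covered by exactly one.

[1, 2) ∪ [5, 6) ∪ [7, 8) ∪ [11, 12) ∪ [18, 22) ∪ [23, 26)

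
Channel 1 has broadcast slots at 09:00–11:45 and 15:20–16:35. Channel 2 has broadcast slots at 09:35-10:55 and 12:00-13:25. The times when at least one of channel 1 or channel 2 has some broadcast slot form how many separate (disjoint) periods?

3

A ∪ B = 09:00–11:45, 12:00–13:25, 15:20–16:35.
That is 3 disjoint pieces.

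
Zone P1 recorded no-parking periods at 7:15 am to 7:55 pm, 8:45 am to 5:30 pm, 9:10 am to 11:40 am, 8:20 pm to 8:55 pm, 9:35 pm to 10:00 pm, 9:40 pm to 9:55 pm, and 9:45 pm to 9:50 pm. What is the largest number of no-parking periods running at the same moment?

Walk the sorted start/end points keeping a running depth.
The depth first hits 3 at 9:10 am.

3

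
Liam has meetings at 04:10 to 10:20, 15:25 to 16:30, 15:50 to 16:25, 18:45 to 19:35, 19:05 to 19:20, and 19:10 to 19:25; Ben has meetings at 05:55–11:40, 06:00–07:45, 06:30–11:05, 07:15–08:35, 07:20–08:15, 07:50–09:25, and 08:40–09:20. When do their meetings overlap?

First set merges to 04:10-10:20, 15:25-16:30, 18:45-19:35.
Second set merges to 05:55-11:40.
04:10-10:20 ∩ B → 05:55-10:20.
15:25-16:30 meets no B interval.
18:45-19:35 meets no B interval.

05:55-10:20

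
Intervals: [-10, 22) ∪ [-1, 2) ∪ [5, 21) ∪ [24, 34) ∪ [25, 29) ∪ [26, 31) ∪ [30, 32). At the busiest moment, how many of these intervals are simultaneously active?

3

Walk the sorted start/end points keeping a running depth.
The depth first hits 3 at 26.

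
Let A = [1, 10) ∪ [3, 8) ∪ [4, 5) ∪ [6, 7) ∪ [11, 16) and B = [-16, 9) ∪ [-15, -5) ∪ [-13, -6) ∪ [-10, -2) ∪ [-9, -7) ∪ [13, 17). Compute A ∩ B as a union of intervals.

Merge the first list: [1, 10), [11, 16).
Merge the second list: [-16, 9), [13, 17).
[1, 10) meets the second set on [1, 9).
[11, 16) meets the second set on [13, 16).

[1, 9) ∪ [13, 16)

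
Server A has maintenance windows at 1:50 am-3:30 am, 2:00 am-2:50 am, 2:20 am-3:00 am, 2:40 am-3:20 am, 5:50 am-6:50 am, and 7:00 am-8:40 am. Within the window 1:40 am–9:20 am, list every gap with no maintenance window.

The merged coverage is 1:50 am–3:30 am, 5:50 am–6:50 am, 7:00 am–8:40 am.
Gaps within 1:40 am–9:20 am: 1:40 am–1:50 am, 3:30 am–5:50 am, 6:50 am–7:00 am, 8:40 am–9:20 am.

1:40 am–1:50 am, 3:30 am–5:50 am, 6:50 am–7:00 am, 8:40 am–9:20 am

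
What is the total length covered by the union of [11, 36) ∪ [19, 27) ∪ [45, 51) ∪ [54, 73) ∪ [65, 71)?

50

Merged: [11, 36), [45, 51), [54, 73).
Lengths: 25 + 6 + 19 = 50.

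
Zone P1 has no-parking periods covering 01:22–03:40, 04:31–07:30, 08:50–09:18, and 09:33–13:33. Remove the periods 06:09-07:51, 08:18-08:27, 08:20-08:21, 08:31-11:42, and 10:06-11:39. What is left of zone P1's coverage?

01:22–03:40, 04:31–06:09, 11:42–13:33

B, merged: 06:09–07:51, 08:18–08:27, 08:31–11:42.
01:22–03:40: no B overlap → unchanged.
04:31–07:30 minus B → 04:31–06:09.
08:50–09:18: fully covered by B → removed.
09:33–13:33 minus B → 11:42–13:33.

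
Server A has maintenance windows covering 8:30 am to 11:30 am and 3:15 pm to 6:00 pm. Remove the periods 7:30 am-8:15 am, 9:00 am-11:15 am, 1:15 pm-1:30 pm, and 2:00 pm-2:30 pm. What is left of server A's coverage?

8:30 am–9:00 am, 11:15 am–11:30 am, 3:15 pm–6:00 pm

8:30 am–11:30 am minus B → 8:30 am–9:00 am, 11:15 am–11:30 am.
3:15 pm–6:00 pm: no B overlap → unchanged.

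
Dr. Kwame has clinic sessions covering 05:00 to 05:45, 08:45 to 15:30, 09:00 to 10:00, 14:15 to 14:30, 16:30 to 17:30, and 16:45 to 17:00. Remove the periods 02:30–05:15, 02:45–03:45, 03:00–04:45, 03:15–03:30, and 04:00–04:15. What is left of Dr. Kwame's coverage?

05:15–05:45, 08:45–15:30, 16:30–17:30

Merge the first list: 05:00–05:45, 08:45–15:30, 16:30–17:30.
Merge the second list: 02:30–05:15.
05:00–05:45 \ B = 05:15–05:45.
08:45–15:30: nothing removed.
16:30–17:30: nothing removed.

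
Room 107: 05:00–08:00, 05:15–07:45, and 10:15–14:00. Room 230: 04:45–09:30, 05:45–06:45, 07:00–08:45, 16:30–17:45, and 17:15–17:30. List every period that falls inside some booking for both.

Merge the first list: 05:00–08:00, 10:15–14:00.
Merge the second list: 04:45–09:30, 16:30–17:45.
05:00–08:00 overlaps B on 05:00–08:00.
10:15–14:00 falls entirely outside B.

05:00–08:00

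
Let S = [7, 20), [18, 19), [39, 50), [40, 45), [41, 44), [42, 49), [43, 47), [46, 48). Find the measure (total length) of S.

24

Merged: [7, 20), [39, 50).
Lengths: 13 + 11 = 24.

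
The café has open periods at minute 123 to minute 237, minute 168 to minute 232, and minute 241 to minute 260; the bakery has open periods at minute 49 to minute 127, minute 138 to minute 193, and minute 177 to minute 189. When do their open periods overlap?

A, merged: minute 123 to minute 237, minute 241 to minute 260.
B, merged: minute 49 to minute 127, minute 138 to minute 193.
minute 123 to minute 237 meets the second set on minute 123 to minute 127, minute 138 to minute 193.
minute 241 to minute 260: no overlap with the second set.

minute 123 to minute 127, minute 138 to minute 193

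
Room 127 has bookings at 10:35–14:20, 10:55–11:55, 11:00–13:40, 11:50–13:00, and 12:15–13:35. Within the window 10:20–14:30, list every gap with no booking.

The merged coverage is 10:35-14:20.
Complement within 10:20-14:30: 10:20-10:35, 14:20-14:30.

10:20-10:35, 14:20-14:30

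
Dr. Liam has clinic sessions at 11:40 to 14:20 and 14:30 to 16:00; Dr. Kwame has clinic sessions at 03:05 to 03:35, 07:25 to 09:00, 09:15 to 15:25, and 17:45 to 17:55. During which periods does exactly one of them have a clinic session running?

03:05–03:35, 07:25–09:00, 09:15–11:40, 14:20–14:30, 15:25–16:00, 17:45–17:55

Only in the first: 15:25–16:00.
Only in the second: 03:05–03:35, 07:25–09:00, 09:15–11:40, 14:20–14:30, 17:45–17:55.
Together these are the periods covered by exactly one.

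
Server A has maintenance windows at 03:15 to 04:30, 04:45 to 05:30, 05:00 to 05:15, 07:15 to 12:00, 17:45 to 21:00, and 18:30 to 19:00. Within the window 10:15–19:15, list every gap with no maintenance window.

After merging, the occupied span is 03:15–04:30, 04:45–05:30, 07:15–12:00, 17:45–21:00.
Complement within 10:15–19:15: 12:00–17:45.

12:00–17:45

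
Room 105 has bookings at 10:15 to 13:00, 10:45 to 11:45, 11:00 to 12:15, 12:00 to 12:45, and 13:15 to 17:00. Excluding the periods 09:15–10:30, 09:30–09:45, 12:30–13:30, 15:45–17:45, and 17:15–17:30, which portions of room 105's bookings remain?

10:30–12:30, 13:30–15:45

A, merged: 10:15–13:00, 13:15–17:00.
B, merged: 09:15–10:30, 12:30–13:30, 15:45–17:45.
10:15–13:00 with B removed leaves 10:30–12:30.
13:15–17:00 with B removed leaves 13:30–15:45.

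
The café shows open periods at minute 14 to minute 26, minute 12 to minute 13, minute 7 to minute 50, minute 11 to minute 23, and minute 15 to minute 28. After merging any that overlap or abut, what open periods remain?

minute 7 to minute 50

Sort by start: minute 7 to minute 50, minute 11 to minute 23, minute 12 to minute 13, minute 14 to minute 26, minute 15 to minute 28.
minute 11 to minute 23 overlaps/touches minute 7 to minute 50 → extend to minute 7 to minute 50.
minute 12 to minute 13 overlaps/touches minute 7 to minute 50 → extend to minute 7 to minute 50.
minute 14 to minute 26 overlaps/touches minute 7 to minute 50 → extend to minute 7 to minute 50.
minute 15 to minute 28 overlaps/touches minute 7 to minute 50 → extend to minute 7 to minute 50.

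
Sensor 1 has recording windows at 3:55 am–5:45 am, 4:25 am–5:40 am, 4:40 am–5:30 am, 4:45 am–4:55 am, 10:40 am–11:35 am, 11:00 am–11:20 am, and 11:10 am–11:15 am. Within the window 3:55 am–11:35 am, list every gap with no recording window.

5:45 am–10:40 am

After merging, the occupied span is 3:55 am–5:45 am, 10:40 am–11:35 am.
Uncovered inside 3:55 am–11:35 am: 5:45 am–10:40 am.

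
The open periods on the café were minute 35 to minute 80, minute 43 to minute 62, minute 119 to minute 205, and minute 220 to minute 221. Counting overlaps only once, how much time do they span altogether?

132 minutes

Merged: minute 35 to minute 80, minute 119 to minute 205, minute 220 to minute 221.
Lengths: 45 minutes + 86 minutes + 1 minute = 132 minutes.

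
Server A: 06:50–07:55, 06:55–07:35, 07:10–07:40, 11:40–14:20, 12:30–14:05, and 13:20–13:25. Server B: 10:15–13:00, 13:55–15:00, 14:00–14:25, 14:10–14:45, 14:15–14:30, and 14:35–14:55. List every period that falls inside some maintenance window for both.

11:40–13:00, 13:55–14:20

A, merged: 06:50–07:55, 11:40–14:20.
B, merged: 10:15–13:00, 13:55–15:00.
06:50–07:55 meets no B interval.
11:40–14:20 ∩ B → 11:40–13:00, 13:55–14:20.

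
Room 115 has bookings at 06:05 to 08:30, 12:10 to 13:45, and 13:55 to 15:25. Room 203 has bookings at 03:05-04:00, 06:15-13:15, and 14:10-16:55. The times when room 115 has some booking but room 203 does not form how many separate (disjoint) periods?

3

A \ B = 06:05-06:15, 13:15-13:45, 13:55-14:10.
That is 3 disjoint pieces.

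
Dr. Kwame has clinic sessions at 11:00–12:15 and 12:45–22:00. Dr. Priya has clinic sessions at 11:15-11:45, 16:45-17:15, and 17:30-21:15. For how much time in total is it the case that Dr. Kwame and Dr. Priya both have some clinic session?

4 h 45 min

A ∩ B = 11:15–11:45, 16:45–17:15, 17:30–21:15.
Total: 30 min + 30 min + 3 h 45 min = 4 h 45 min.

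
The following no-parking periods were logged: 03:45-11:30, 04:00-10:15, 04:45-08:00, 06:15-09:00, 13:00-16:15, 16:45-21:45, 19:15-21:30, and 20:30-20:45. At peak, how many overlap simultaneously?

Sweep endpoints in order; track running count of active intervals.
Peak of 4 reached at 06:15.

4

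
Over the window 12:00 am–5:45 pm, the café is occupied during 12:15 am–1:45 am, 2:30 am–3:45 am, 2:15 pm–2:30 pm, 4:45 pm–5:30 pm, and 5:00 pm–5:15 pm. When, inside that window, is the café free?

12:00 am–12:15 am, 1:45 am–2:30 am, 3:45 am–2:15 pm, 2:30 pm–4:45 pm, 5:30 pm–5:45 pm

Covered (merged): 12:15 am–1:45 am, 2:30 am–3:45 am, 2:15 pm–2:30 pm, 4:45 pm–5:30 pm.
Gaps within 12:00 am–5:45 pm: 12:00 am–12:15 am, 1:45 am–2:30 am, 3:45 am–2:15 pm, 2:30 pm–4:45 pm, 5:30 pm–5:45 pm.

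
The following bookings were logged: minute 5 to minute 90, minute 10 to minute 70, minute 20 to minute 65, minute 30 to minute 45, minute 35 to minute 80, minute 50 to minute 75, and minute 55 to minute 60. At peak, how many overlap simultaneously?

Walk the sorted start/end points keeping a running depth.
The depth first hits 6 at minute 55.

6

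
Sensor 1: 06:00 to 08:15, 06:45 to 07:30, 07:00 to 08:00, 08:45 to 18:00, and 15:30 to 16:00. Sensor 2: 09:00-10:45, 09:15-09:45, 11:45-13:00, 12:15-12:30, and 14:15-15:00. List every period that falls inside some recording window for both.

First set merges to 06:00–08:15, 08:45–18:00.
Second set merges to 09:00–10:45, 11:45–13:00, 14:15–15:00.
06:00–08:15 falls entirely outside B.
08:45–18:00 overlaps B on 09:00–10:45, 11:45–13:00, 14:15–15:00.

09:00–10:45, 11:45–13:00, 14:15–15:00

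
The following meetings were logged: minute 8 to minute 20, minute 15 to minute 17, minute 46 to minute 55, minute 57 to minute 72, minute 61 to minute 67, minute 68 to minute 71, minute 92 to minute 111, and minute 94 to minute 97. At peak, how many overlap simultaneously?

2

Sweep endpoints in order; track running count of active intervals.
Peak of 2 reached at minute 15.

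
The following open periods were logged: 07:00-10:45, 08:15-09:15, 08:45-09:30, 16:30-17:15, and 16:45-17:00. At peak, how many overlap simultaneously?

3

Sweep endpoints in order; track running count of active intervals.
Peak of 3 reached at 08:45.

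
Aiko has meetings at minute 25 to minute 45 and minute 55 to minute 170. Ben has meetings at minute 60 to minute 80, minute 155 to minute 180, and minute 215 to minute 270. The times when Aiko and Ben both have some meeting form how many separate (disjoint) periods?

A ∩ B = minute 60 to minute 80, minute 155 to minute 170.
That is 2 disjoint pieces.

2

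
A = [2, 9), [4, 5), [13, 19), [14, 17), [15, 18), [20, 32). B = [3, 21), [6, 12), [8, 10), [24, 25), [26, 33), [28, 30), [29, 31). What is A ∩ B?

[3, 9) ∪ [13, 19) ∪ [20, 21) ∪ [24, 25) ∪ [26, 32)

First set merges to [2, 9), [13, 19), [20, 32).
Second set merges to [3, 21), [24, 25), [26, 33).
[2, 9) meets the second set on [3, 9).
[13, 19) meets the second set on [13, 19).
[20, 32) meets the second set on [20, 21), [24, 25), [26, 32).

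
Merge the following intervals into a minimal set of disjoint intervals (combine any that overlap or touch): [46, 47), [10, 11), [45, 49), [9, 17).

[9, 17) ∪ [45, 49)

Sort by start: [9, 17), [10, 11), [45, 49), [46, 47).
[10, 11) overlaps/touches [9, 17) → extend to [9, 17).
[45, 49) is disjoint → start new block.
[46, 47) overlaps/touches [45, 49) → extend to [45, 49).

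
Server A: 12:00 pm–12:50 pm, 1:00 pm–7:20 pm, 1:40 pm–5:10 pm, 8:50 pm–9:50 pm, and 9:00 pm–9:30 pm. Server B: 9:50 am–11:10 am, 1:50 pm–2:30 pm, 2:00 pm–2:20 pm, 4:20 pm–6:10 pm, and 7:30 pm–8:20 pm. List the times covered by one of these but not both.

9:50 am-11:10 am, 12:00 pm-12:50 pm, 1:00 pm-1:50 pm, 2:30 pm-4:20 pm, 6:10 pm-7:20 pm, 7:30 pm-8:20 pm, 8:50 pm-9:50 pm

Merge the first list: 12:00 pm-12:50 pm, 1:00 pm-7:20 pm, 8:50 pm-9:50 pm.
Merge the second list: 9:50 am-11:10 am, 1:50 pm-2:30 pm, 4:20 pm-6:10 pm, 7:30 pm-8:20 pm.
A but not B: 12:00 pm-12:50 pm, 1:00 pm-1:50 pm, 2:30 pm-4:20 pm, 6:10 pm-7:20 pm, 8:50 pm-9:50 pm.
B but not A: 9:50 am-11:10 am, 7:30 pm-8:20 pm.
Combining gives A △ B.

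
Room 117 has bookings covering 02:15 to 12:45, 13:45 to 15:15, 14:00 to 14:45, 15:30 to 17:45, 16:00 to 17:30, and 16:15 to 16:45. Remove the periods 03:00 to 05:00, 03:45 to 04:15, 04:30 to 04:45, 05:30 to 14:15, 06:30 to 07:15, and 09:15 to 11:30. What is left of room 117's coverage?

A, merged: 02:15-12:45, 13:45-15:15, 15:30-17:45.
B, merged: 03:00-05:00, 05:30-14:15.
02:15-12:45 with B removed leaves 02:15-03:00, 05:00-05:30.
13:45-15:15 with B removed leaves 14:15-15:15.
15:30-17:45 is untouched.

02:15-03:00, 05:00-05:30, 14:15-15:15, 15:30-17:45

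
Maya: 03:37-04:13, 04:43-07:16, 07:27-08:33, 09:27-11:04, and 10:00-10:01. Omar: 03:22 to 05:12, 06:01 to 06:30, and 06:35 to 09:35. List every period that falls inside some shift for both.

03:37–04:13, 04:43–05:12, 06:01–06:30, 06:35–07:16, 07:27–08:33, 09:27–09:35

First set merges to 03:37–04:13, 04:43–07:16, 07:27–08:33, 09:27–11:04.
03:37–04:13 meets the second set on 03:37–04:13.
04:43–07:16 meets the second set on 04:43–05:12, 06:01–06:30, 06:35–07:16.
07:27–08:33 meets the second set on 07:27–08:33.
09:27–11:04 meets the second set on 09:27–09:35.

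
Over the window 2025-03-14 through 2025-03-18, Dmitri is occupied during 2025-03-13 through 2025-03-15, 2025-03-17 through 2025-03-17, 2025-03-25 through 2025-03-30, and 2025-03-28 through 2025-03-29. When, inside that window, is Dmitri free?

The merged coverage is 2025-03-13 through 2025-03-15, 2025-03-17 through 2025-03-17, 2025-03-25 through 2025-03-30.
Complement within 2025-03-14 through 2025-03-18: 2025-03-16 through 2025-03-16, 2025-03-18 through 2025-03-18.

2025-03-16 through 2025-03-16, 2025-03-18 through 2025-03-18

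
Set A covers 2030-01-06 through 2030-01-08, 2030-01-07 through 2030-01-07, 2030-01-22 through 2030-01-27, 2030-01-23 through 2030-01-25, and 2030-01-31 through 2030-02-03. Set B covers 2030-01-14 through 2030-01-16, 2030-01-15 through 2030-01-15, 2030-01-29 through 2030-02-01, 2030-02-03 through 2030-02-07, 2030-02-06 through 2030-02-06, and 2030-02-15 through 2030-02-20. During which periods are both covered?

Merge the first list: 2030-01-06 through 2030-01-08, 2030-01-22 through 2030-01-27, 2030-01-31 through 2030-02-03.
Merge the second list: 2030-01-14 through 2030-01-16, 2030-01-29 through 2030-02-01, 2030-02-03 through 2030-02-07, 2030-02-15 through 2030-02-20.
2030-01-06 through 2030-01-08 falls entirely outside B.
2030-01-22 through 2030-01-27 falls entirely outside B.
2030-01-31 through 2030-02-03 overlaps B on 2030-01-31 through 2030-02-01, 2030-02-03 through 2030-02-03.

2030-01-31 through 2030-02-01, 2030-02-03 through 2030-02-03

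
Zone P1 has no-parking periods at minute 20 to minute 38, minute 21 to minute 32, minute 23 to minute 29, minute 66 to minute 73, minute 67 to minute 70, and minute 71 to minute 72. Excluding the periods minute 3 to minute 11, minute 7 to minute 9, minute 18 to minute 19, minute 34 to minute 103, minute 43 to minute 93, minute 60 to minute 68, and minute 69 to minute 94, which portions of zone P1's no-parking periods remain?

Merge the first list: minute 20 to minute 38, minute 66 to minute 73.
Merge the second list: minute 3 to minute 11, minute 18 to minute 19, minute 34 to minute 103.
minute 20 to minute 38 minus B → minute 20 to minute 34.
minute 66 to minute 73: fully covered by B → removed.

minute 20 to minute 34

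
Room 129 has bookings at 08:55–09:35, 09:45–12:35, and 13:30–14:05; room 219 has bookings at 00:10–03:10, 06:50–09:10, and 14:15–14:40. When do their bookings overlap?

08:55–09:35 ∩ B → 08:55–09:10.
09:45–12:35 meets no B interval.
13:30–14:05 meets no B interval.

08:55–09:10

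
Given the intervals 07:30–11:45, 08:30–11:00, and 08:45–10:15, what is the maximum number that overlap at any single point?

3

Walk the sorted start/end points keeping a running depth.
The depth first hits 3 at 08:45.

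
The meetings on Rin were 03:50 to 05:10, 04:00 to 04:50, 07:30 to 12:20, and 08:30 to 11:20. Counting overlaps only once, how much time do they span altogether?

Merged: 03:50–05:10, 07:30–12:20.
Lengths: 1 h 20 min + 4 h 50 min = 6 h 10 min.

6 h 10 min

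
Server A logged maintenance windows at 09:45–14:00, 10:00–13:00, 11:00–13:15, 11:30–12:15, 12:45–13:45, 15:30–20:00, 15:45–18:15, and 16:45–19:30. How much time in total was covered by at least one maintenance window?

8 h 45 min

Merged: 09:45–14:00, 15:30–20:00.
Lengths: 4 h 15 min + 4 h 30 min = 8 h 45 min.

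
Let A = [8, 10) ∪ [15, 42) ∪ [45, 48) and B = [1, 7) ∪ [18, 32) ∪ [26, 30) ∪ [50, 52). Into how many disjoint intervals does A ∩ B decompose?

1

Second set merges to [1, 7), [18, 32), [50, 52).
A ∩ B = [18, 32).
That is 1 disjoint piece.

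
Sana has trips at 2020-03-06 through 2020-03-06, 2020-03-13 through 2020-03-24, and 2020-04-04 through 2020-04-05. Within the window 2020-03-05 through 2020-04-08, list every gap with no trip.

The merged coverage is 2020-03-06 through 2020-03-06, 2020-03-13 through 2020-03-24, 2020-04-04 through 2020-04-05.
Gaps within 2020-03-05 through 2020-04-08: 2020-03-05 through 2020-03-05, 2020-03-07 through 2020-03-12, 2020-03-25 through 2020-04-03, 2020-04-06 through 2020-04-08.

2020-03-05 through 2020-03-05, 2020-03-07 through 2020-03-12, 2020-03-25 through 2020-04-03, 2020-04-06 through 2020-04-08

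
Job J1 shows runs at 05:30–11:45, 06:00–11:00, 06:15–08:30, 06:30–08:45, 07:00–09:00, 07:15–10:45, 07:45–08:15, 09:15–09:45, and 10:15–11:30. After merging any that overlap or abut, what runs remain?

06:00–11:00 overlaps/touches 05:30–11:45 → extend to 05:30–11:45.
06:15–08:30 overlaps/touches 05:30–11:45 → extend to 05:30–11:45.
06:30–08:45 overlaps/touches 05:30–11:45 → extend to 05:30–11:45.
07:00–09:00 overlaps/touches 05:30–11:45 → extend to 05:30–11:45.
07:15–10:45 overlaps/touches 05:30–11:45 → extend to 05:30–11:45.
07:45–08:15 overlaps/touches 05:30–11:45 → extend to 05:30–11:45.
09:15–09:45 overlaps/touches 05:30–11:45 → extend to 05:30–11:45.
10:15–11:30 overlaps/touches 05:30–11:45 → extend to 05:30–11:45.

05:30–11:45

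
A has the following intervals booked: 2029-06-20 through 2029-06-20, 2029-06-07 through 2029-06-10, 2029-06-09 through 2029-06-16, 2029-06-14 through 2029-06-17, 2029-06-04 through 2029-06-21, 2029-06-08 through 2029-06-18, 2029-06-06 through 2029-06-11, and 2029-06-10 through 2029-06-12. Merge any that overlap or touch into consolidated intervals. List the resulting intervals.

2029-06-04 through 2029-06-21

Sort by start: 2029-06-04 through 2029-06-21, 2029-06-06 through 2029-06-11, 2029-06-07 through 2029-06-10, 2029-06-08 through 2029-06-18, 2029-06-09 through 2029-06-16, 2029-06-10 through 2029-06-12, 2029-06-14 through 2029-06-17, 2029-06-20 through 2029-06-20.
2029-06-06 through 2029-06-11 overlaps/touches 2029-06-04 through 2029-06-21 → extend to 2029-06-04 through 2029-06-21.
2029-06-07 through 2029-06-10 overlaps/touches 2029-06-04 through 2029-06-21 → extend to 2029-06-04 through 2029-06-21.
2029-06-08 through 2029-06-18 overlaps/touches 2029-06-04 through 2029-06-21 → extend to 2029-06-04 through 2029-06-21.
2029-06-09 through 2029-06-16 overlaps/touches 2029-06-04 through 2029-06-21 → extend to 2029-06-04 through 2029-06-21.
2029-06-10 through 2029-06-12 overlaps/touches 2029-06-04 through 2029-06-21 → extend to 2029-06-04 through 2029-06-21.
2029-06-14 through 2029-06-17 overlaps/touches 2029-06-04 through 2029-06-21 → extend to 2029-06-04 through 2029-06-21.
2029-06-20 through 2029-06-20 overlaps/touches 2029-06-04 through 2029-06-21 → extend to 2029-06-04 through 2029-06-21.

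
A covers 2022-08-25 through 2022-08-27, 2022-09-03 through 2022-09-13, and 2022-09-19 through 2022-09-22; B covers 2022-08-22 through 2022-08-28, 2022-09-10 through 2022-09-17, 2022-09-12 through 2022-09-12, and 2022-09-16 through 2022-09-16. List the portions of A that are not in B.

2022-09-03 through 2022-09-09, 2022-09-19 through 2022-09-22

Merge the second list: 2022-08-22 through 2022-08-28, 2022-09-10 through 2022-09-17.
2022-08-25 through 2022-08-27 lies entirely inside B → drops out.
2022-09-03 through 2022-09-13 with B removed leaves 2022-09-03 through 2022-09-09.
2022-09-19 through 2022-09-22 is untouched.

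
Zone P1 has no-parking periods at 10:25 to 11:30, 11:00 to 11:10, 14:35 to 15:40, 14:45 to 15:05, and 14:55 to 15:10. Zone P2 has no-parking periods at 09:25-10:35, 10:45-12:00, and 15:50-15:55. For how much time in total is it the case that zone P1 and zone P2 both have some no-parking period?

First set merges to 10:25-11:30, 14:35-15:40.
A ∩ B = 10:25-10:35, 10:45-11:30.
Total: 10 min + 45 min = 55 min.

55 min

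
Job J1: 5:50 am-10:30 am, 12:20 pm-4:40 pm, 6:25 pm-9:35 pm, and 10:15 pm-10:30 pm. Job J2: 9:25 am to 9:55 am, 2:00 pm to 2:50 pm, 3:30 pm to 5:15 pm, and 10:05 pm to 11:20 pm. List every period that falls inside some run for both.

9:25 am-9:55 am, 2:00 pm-2:50 pm, 3:30 pm-4:40 pm, 10:15 pm-10:30 pm

5:50 am-10:30 am ∩ B → 9:25 am-9:55 am.
12:20 pm-4:40 pm ∩ B → 2:00 pm-2:50 pm, 3:30 pm-4:40 pm.
6:25 pm-9:35 pm meets no B interval.
10:15 pm-10:30 pm ∩ B → 10:15 pm-10:30 pm.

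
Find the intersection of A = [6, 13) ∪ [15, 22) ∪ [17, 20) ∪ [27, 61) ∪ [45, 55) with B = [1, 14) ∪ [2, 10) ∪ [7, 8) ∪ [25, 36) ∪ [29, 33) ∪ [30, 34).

A, merged: [6, 13), [15, 22), [27, 61).
B, merged: [1, 14), [25, 36).
[6, 13) meets the second set on [6, 13).
[15, 22): no overlap with the second set.
[27, 61) meets the second set on [27, 36).

[6, 13) ∪ [27, 36)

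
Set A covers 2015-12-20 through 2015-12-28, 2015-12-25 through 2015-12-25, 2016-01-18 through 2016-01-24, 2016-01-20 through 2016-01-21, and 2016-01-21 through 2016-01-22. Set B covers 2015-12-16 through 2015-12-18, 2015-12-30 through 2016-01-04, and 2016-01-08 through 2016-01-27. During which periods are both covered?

2016-01-18 through 2016-01-24

A, merged: 2015-12-20 through 2015-12-28, 2016-01-18 through 2016-01-24.
2015-12-20 through 2015-12-28: no overlap with the second set.
2016-01-18 through 2016-01-24 meets the second set on 2016-01-18 through 2016-01-24.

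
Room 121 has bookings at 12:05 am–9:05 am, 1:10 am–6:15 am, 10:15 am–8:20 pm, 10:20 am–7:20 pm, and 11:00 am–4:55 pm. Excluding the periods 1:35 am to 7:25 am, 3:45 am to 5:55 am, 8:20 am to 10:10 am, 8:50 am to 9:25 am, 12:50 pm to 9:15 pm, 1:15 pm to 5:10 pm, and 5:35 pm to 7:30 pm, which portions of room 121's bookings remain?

12:05 am-1:35 am, 7:25 am-8:20 am, 10:15 am-12:50 pm

Merge the first list: 12:05 am-9:05 am, 10:15 am-8:20 pm.
Merge the second list: 1:35 am-7:25 am, 8:20 am-10:10 am, 12:50 pm-9:15 pm.
12:05 am-9:05 am minus B → 12:05 am-1:35 am, 7:25 am-8:20 am.
10:15 am-8:20 pm minus B → 10:15 am-12:50 pm.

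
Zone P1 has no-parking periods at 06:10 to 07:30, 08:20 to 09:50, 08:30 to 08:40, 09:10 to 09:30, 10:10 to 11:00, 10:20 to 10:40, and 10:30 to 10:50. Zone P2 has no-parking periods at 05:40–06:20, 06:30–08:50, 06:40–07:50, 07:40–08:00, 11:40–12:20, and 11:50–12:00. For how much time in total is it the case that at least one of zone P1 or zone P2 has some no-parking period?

5 h 40 min

Merge the first list: 06:10–07:30, 08:20–09:50, 10:10–11:00.
Merge the second list: 05:40–06:20, 06:30–08:50, 11:40–12:20.
A ∪ B = 05:40–09:50, 10:10–11:00, 11:40–12:20.
Total: 4 h 10 min + 50 min + 40 min = 5 h 40 min.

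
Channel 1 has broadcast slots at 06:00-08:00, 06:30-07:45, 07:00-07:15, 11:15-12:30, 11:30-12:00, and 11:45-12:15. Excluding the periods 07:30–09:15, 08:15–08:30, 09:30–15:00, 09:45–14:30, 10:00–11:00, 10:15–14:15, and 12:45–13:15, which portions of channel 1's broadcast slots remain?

06:00-07:30

A, merged: 06:00-08:00, 11:15-12:30.
B, merged: 07:30-09:15, 09:30-15:00.
06:00-08:00 minus B → 06:00-07:30.
11:15-12:30: fully covered by B → removed.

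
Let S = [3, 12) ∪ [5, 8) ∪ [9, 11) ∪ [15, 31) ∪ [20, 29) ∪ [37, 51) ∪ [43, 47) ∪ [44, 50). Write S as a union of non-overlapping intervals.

[3, 12) ∪ [15, 31) ∪ [37, 51)

[5, 8) overlaps/touches [3, 12) → extend to [3, 12).
[9, 11) overlaps/touches [3, 12) → extend to [3, 12).
[15, 31) is disjoint → start new block.
[20, 29) overlaps/touches [15, 31) → extend to [15, 31).
[37, 51) is disjoint → start new block.
[43, 47) overlaps/touches [37, 51) → extend to [37, 51).
[44, 50) overlaps/touches [37, 51) → extend to [37, 51).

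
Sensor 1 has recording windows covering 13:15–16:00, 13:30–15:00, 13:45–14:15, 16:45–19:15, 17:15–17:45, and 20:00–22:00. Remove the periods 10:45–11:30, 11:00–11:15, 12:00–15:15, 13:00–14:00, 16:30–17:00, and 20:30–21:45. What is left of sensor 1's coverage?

First set merges to 13:15–16:00, 16:45–19:15, 20:00–22:00.
Second set merges to 10:45–11:30, 12:00–15:15, 16:30–17:00, 20:30–21:45.
13:15–16:00 minus B → 15:15–16:00.
16:45–19:15 minus B → 17:00–19:15.
20:00–22:00 minus B → 20:00–20:30, 21:45–22:00.

15:15–16:00, 17:00–19:15, 20:00–20:30, 21:45–22:00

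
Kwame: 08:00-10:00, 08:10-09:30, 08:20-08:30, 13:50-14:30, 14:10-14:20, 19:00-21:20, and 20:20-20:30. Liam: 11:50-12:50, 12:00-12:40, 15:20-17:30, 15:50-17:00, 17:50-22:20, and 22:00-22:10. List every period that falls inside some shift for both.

Merge the first list: 08:00–10:00, 13:50–14:30, 19:00–21:20.
Merge the second list: 11:50–12:50, 15:20–17:30, 17:50–22:20.
08:00–10:00 meets no B interval.
13:50–14:30 meets no B interval.
19:00–21:20 ∩ B → 19:00–21:20.

19:00–21:20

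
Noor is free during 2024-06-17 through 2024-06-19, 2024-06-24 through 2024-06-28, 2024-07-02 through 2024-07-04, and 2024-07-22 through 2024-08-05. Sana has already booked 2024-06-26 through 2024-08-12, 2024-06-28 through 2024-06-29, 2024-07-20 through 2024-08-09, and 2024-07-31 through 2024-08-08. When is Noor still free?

2024-06-17 through 2024-06-19, 2024-06-24 through 2024-06-25

B, merged: 2024-06-26 through 2024-08-12.
2024-06-17 through 2024-06-19: nothing removed.
2024-06-24 through 2024-06-28 \ B = 2024-06-24 through 2024-06-25.
2024-07-02 through 2024-07-04: entirely removed.
2024-07-22 through 2024-08-05: entirely removed.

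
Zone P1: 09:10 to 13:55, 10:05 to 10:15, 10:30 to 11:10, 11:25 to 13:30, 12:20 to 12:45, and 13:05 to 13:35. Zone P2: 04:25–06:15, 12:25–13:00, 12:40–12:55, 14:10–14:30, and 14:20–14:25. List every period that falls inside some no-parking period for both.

12:25–13:00

Merge the first list: 09:10–13:55.
Merge the second list: 04:25–06:15, 12:25–13:00, 14:10–14:30.
09:10–13:55 meets the second set on 12:25–13:00.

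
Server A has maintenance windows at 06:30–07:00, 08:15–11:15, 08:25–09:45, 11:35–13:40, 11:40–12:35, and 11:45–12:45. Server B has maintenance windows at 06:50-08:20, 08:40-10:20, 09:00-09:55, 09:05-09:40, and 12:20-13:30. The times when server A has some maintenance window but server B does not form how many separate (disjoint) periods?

Merge the first list: 06:30-07:00, 08:15-11:15, 11:35-13:40.
Merge the second list: 06:50-08:20, 08:40-10:20, 12:20-13:30.
A \ B = 06:30-06:50, 08:20-08:40, 10:20-11:15, 11:35-12:20, 13:30-13:40.
That is 5 disjoint pieces.

5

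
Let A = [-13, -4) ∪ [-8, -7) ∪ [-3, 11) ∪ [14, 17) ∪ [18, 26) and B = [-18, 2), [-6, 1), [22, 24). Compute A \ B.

Merge the first list: [-13, -4), [-3, 11), [14, 17), [18, 26).
Merge the second list: [-18, 2), [22, 24).
[-13, -4): entirely removed.
[-3, 11) \ B = [2, 11).
[14, 17): nothing removed.
[18, 26) \ B = [18, 22), [24, 26).

[2, 11) ∪ [14, 17) ∪ [18, 22) ∪ [24, 26)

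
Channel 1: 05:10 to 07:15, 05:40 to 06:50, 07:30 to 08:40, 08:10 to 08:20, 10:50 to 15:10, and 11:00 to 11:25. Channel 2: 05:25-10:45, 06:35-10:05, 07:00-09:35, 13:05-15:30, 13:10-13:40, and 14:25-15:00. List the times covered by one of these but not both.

A, merged: 05:10-07:15, 07:30-08:40, 10:50-15:10.
B, merged: 05:25-10:45, 13:05-15:30.
A \ B = 05:10-05:25, 10:50-13:05.
B \ A = 07:15-07:30, 08:40-10:45, 15:10-15:30.
Union of the two gives the symmetric difference.

05:10-05:25, 07:15-07:30, 08:40-10:45, 10:50-13:05, 15:10-15:30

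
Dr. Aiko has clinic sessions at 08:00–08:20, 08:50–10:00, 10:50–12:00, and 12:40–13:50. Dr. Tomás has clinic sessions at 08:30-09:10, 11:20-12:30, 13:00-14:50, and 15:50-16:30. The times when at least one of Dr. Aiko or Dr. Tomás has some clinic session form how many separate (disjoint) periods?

5

A ∪ B = 08:00-08:20, 08:30-10:00, 10:50-12:30, 12:40-14:50, 15:50-16:30.
That is 5 disjoint pieces.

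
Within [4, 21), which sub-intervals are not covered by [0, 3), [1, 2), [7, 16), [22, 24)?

[4, 7) ∪ [16, 21)

After merging, the occupied span is [0, 3), [7, 16), [22, 24).
Uncovered inside [4, 21): [4, 7), [16, 21).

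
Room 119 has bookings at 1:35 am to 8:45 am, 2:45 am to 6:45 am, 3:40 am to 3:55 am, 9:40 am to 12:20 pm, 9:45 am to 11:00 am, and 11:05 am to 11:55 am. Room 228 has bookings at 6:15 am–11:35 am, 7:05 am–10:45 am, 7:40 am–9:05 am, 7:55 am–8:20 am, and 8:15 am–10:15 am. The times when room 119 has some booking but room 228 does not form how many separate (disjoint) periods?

2

Merge the first list: 1:35 am-8:45 am, 9:40 am-12:20 pm.
Merge the second list: 6:15 am-11:35 am.
A \ B = 1:35 am-6:15 am, 11:35 am-12:20 pm.
That is 2 disjoint pieces.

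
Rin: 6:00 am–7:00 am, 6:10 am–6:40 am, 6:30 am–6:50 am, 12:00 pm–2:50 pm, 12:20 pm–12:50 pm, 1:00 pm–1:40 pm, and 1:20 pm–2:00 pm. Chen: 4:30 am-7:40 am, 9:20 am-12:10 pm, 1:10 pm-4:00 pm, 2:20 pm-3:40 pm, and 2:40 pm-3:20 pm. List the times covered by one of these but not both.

4:30 am–6:00 am, 7:00 am–7:40 am, 9:20 am–12:00 pm, 12:10 pm–1:10 pm, 2:50 pm–4:00 pm

First set merges to 6:00 am–7:00 am, 12:00 pm–2:50 pm.
Second set merges to 4:30 am–7:40 am, 9:20 am–12:10 pm, 1:10 pm–4:00 pm.
A but not B: 12:10 pm–1:10 pm.
B but not A: 4:30 am–6:00 am, 7:00 am–7:40 am, 9:20 am–12:00 pm, 2:50 pm–4:00 pm.
Combining gives A △ B.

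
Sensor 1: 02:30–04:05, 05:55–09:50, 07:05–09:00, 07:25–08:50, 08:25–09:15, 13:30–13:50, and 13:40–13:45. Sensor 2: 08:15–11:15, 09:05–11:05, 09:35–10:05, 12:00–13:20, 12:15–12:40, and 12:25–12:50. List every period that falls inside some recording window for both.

08:15–09:50

First set merges to 02:30–04:05, 05:55–09:50, 13:30–13:50.
Second set merges to 08:15–11:15, 12:00–13:20.
02:30–04:05 falls entirely outside B.
05:55–09:50 overlaps B on 08:15–09:50.
13:30–13:50 falls entirely outside B.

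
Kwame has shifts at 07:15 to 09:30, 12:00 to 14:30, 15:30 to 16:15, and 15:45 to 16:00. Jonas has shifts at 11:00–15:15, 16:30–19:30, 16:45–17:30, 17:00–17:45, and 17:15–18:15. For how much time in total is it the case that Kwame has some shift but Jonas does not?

First set merges to 07:15–09:30, 12:00–14:30, 15:30–16:15.
Second set merges to 11:00–15:15, 16:30–19:30.
A \ B = 07:15–09:30, 15:30–16:15.
Total: 2 h 15 min + 45 min = 3 h.

3 h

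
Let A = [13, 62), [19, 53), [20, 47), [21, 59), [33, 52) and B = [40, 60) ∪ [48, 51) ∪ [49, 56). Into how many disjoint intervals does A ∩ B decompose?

A, merged: [13, 62).
B, merged: [40, 60).
A ∩ B = [40, 60).
That is 1 disjoint piece.

1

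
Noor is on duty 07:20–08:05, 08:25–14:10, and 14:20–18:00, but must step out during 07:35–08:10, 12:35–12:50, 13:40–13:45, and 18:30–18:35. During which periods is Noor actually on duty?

07:20–07:35, 08:25–12:35, 12:50–13:40, 13:45–14:10, 14:20–18:00

07:20–08:05 \ B = 07:20–07:35.
08:25–14:10 \ B = 08:25–12:35, 12:50–13:40, 13:45–14:10.
14:20–18:00: nothing removed.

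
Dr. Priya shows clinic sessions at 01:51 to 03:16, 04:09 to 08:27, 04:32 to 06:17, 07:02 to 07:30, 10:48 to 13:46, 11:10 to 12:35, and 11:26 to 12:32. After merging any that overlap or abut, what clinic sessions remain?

04:09–08:27 is disjoint → start new block.
04:32–06:17 overlaps/touches 04:09–08:27 → extend to 04:09–08:27.
07:02–07:30 overlaps/touches 04:09–08:27 → extend to 04:09–08:27.
10:48–13:46 is disjoint → start new block.
11:10–12:35 overlaps/touches 10:48–13:46 → extend to 10:48–13:46.
11:26–12:32 overlaps/touches 10:48–13:46 → extend to 10:48–13:46.

01:51–03:16, 04:09–08:27, 10:48–13:46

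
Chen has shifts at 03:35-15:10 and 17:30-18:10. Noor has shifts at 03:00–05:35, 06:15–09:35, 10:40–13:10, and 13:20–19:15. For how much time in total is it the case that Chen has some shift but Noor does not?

1 h 55 min

A \ B = 05:35–06:15, 09:35–10:40, 13:10–13:20.
Total: 40 min + 1 h 5 min + 10 min = 1 h 55 min.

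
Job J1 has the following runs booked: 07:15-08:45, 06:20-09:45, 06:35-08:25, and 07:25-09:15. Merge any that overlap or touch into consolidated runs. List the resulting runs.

Sort by start: 06:20–09:45, 06:35–08:25, 07:15–08:45, 07:25–09:15.
06:35–08:25 overlaps/touches 06:20–09:45 → extend to 06:20–09:45.
07:15–08:45 overlaps/touches 06:20–09:45 → extend to 06:20–09:45.
07:25–09:15 overlaps/touches 06:20–09:45 → extend to 06:20–09:45.

06:20–09:45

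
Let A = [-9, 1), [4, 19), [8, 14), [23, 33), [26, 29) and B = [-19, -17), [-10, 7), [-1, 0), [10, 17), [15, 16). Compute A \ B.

A, merged: [-9, 1), [4, 19), [23, 33).
B, merged: [-19, -17), [-10, 7), [10, 17).
[-9, 1): fully covered by B → removed.
[4, 19) minus B → [7, 10), [17, 19).
[23, 33): no B overlap → unchanged.

[7, 10) ∪ [17, 19) ∪ [23, 33)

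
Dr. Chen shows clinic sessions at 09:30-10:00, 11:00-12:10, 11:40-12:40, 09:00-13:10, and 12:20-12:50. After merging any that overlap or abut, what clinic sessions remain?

Sort by start: 09:00–13:10, 09:30–10:00, 11:00–12:10, 11:40–12:40, 12:20–12:50.
09:30–10:00 overlaps/touches 09:00–13:10 → extend to 09:00–13:10.
11:00–12:10 overlaps/touches 09:00–13:10 → extend to 09:00–13:10.
11:40–12:40 overlaps/touches 09:00–13:10 → extend to 09:00–13:10.
12:20–12:50 overlaps/touches 09:00–13:10 → extend to 09:00–13:10.

09:00–13:10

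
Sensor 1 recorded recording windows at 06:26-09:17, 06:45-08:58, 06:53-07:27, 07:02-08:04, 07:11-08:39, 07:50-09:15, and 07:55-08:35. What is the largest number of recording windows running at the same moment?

6

At 07:55, 6 of the intervals are simultaneously active.
No point has more.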